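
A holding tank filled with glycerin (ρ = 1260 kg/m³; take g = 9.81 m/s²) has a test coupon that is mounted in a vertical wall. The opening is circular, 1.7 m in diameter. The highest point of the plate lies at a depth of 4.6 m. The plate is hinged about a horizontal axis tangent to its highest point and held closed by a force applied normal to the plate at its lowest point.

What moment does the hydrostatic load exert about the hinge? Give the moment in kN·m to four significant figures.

M ≈ 135.0 kN·m

γ = ρg = 1260 × 9.81 / 1000 = 12.3606 kN/m³.
The centroid is at the centre, 0.85 m below the top of the plate, so the centroid depth is h_c = 4.6 + 0.85 = 5.45 m.
A = π(0.85)² = 2.2698 m².
Resultant F = γ·h_c·A = 12.3606 × 5.45 × 2.2698 = 152.906 kN.
I_c = πr⁴/4 = π × 0.85⁴/4 = 0.409983 m⁴.
Centre of pressure: y_p = y_c + I_c/(y_c·A) = 5.45 + 0.409983/(5.45 × 2.2698) = 5.45 + 0.0331422 = 5.48314 m along the plane.
The resultant acts 0.85 + 0.0331422 = 0.883142 m (along the plate) below the hinge at the top edge, so the moment about the hinge is M = F × 0.883142 = 152.906 × 0.883142 = 135.038 kN·m.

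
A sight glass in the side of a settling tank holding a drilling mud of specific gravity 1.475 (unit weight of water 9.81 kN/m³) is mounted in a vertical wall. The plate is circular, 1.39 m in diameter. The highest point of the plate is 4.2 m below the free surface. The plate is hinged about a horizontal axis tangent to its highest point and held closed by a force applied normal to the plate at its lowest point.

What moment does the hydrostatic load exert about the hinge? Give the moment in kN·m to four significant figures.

γ = 1.475 × 9.81 = 14.46975 kN/m³.
The centroid is at the centre, 0.695 m below the top of the plate, so the centroid depth is h_c = 4.2 + 0.695 = 4.895 m.
A = π(0.695)² = 1.51747 m².
Resultant F = γ·h_c·A = 14.46975 × 4.895 × 1.51747 = 107.482 kN.
I_c = πr⁴/4 = π × 0.695⁴/4 = 0.183244 m⁴.
Centre of pressure: y_p = y_c + I_c/(y_c·A) = 4.895 + 0.183244/(4.895 × 1.51747) = 4.895 + 0.0246693 = 4.91967 m along the plane.
The resultant acts 0.695 + 0.0246693 = 0.719669 m (along the plate) below the hinge at the top edge, so the moment about the hinge is M = F × 0.719669 = 107.482 × 0.719669 = 77.3515 kN·m.

M ≈ 77.35 kN·m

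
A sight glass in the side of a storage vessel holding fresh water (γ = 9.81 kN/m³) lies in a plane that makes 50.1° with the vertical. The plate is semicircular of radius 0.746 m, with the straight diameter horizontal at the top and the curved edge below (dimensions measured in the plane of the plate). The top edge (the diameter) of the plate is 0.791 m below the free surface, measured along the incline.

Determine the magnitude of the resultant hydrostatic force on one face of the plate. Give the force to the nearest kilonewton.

γ = 9.81 kN/m³.
The plate makes 50.1° with the vertical, i.e. θ = 90° − 50.1° = 39.9° to the horizontal. Measuring y along the incline from the free-surface line, vertical depth h = y·sinθ with sinθ = 0.641450.
The centroid of a semicircle lies 4r/(3π) = 0.316612 m from the diameter, here below the top edge, so y_c = 0.791 + 0.316612 = 1.10761 m and h_c = 1.10761 × 0.641450 = 0.710476 m.
A = πr²/2 = π × 0.746²/2 = 0.874173 m².
Resultant F = γ·h_c·A = 9.81 × 0.710476 × 0.874173 = 6.09278 kN.

F ≈ 6 kN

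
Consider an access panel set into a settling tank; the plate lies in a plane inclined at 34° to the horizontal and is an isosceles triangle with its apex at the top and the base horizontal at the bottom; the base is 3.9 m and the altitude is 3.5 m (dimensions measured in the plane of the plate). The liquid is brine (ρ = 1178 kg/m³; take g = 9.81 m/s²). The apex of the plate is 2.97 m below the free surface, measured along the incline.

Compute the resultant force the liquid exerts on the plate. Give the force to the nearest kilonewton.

γ = ρg = 1178 × 9.81 / 1000 = 11.55618 kN/m³.
Let θ = 34° be the plate's angle to the horizontal; measure y along the incline from where the plane meets the free surface. Vertical depth h = y·sinθ with sinθ = 0.559193.
With the apex up, the centroid sits 2h/3 = 2 × 3.5/3 = 2.33333 m below the apex, so y_c = 2.97 + 2.33333 = 5.30333 m and h_c = 5.30333 × 0.559193 = 2.96559 m.
A = ½ × 3.9 × 3.5 = 6.825 m².
Resultant F = γ·h_c·A = 11.55618 × 2.96559 × 6.825 = 233.899 kN.

F ≈ 234 kN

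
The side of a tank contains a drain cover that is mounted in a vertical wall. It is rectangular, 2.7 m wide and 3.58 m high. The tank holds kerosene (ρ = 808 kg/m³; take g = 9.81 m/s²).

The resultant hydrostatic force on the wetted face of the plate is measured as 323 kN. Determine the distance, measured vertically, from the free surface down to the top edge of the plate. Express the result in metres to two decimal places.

d_top ≈ 2.43 m

γ = ρg = 808 × 9.81 / 1000 = 7.92648 kN/m³.
A = 2.7 × 3.58 = 9.666 m².
From F = γ·h_c·A, the centroid depth is h_c = 323/(7.92648 × 9.666) = 4.21575 m.
The centroid lies 3.58/2 = 1.79 m below the top edge, so the top edge sits at h_top = 4.21575 − 1.79 = 2.42575 m below the surface.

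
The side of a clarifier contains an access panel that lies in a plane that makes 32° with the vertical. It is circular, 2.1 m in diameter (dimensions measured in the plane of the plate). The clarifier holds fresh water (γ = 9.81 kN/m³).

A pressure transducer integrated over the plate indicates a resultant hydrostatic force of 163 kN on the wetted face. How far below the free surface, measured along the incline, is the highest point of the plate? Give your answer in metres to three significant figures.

γ = 9.81 kN/m³.
A = π(1.05)² = 3.46361 m².
From F = γ·h_c·A, the centroid depth is h_c = 163/(9.81 × 3.46361) = 4.79722 m.
The plate makes 32° with the vertical, i.e. θ = 90° − 32° = 58° to the horizontal. Measuring y along the incline from the free-surface line, vertical depth h = y·sinθ with sinθ = 0.848048.
Along the incline, y_c = h_c/sinθ = 4.79722/0.848048 = 5.65678 m.
The centroid is at the centre, 1.05 m below the top of the plate, so the highest point sits at y_top = 5.65678 − 1.05 = 4.60678 m along the incline.

y_top ≈ 4.61 m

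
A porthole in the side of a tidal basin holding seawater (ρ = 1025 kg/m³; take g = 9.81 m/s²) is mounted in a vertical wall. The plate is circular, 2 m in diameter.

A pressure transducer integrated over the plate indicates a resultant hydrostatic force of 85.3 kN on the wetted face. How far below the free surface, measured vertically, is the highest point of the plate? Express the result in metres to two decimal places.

d_top ≈ 1.70 m

γ = ρg = 1025 × 9.81 / 1000 = 10.05525 kN/m³.
A = π(1)² = 3.14159 m².
From F = γ·h_c·A, the centroid depth is h_c = 85.3/(10.05525 × 3.14159) = 2.70027 m.
The centroid is at the centre, 1 m below the top of the plate, so the highest point sits at h_top = 2.70027 − 1 = 1.70027 m below the surface.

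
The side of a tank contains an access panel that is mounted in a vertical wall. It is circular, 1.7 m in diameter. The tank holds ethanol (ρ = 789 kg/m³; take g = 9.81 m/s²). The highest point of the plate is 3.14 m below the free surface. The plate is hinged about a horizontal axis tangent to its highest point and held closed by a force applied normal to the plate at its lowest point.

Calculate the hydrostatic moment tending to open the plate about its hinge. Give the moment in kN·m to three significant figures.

γ = ρg = 789 × 9.81 / 1000 = 7.74009 kN/m³.
The centroid is at the centre, 0.85 m below the top of the plate, so the centroid depth is h_c = 3.14 + 0.85 = 3.99 m.
A = π(0.85)² = 2.2698 m².
Resultant F = γ·h_c·A = 7.74009 × 3.99 × 2.2698 = 70.0981 kN.
I_c = πr⁴/4 = π × 0.85⁴/4 = 0.409983 m⁴.
Centre of pressure: y_p = y_c + I_c/(y_c·A) = 3.99 + 0.409983/(3.99 × 2.2698) = 3.99 + 0.0452695 = 4.03527 m along the plane.
The resultant acts 0.85 + 0.0452695 = 0.895269 m (along the plate) below the hinge at the top edge, so the moment about the hinge is M = F × 0.895269 = 70.0981 × 0.895269 = 62.7567 kN·m.

M ≈ 62.8 kN·m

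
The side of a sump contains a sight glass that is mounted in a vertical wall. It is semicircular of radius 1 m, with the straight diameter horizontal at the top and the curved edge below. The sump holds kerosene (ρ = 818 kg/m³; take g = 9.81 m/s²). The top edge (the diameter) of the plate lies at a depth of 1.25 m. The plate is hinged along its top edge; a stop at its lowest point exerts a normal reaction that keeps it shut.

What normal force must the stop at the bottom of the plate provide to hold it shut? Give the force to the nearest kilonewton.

γ = ρg = 818 × 9.81 / 1000 = 8.02458 kN/m³.
The centroid of a semicircle lies 4r/(3π) = 0.424413 m from the diameter, here below the top edge, so the centroid depth is h_c = 1.25 + 0.424413 = 1.67441 m.
A = πr²/2 = π × 1²/2 = 1.5708 m².
Resultant F = γ·h_c·A = 8.02458 × 1.67441 × 1.5708 = 21.106 kN.
I_c = (π/8 − 8/(9π))·r⁴ = 0.109757 × 1⁴ = 0.109757 m⁴.
Centre of pressure: y_p = y_c + I_c/(y_c·A) = 1.67441 + 0.109757/(1.67441 × 1.5708) = 1.67441 + 0.0417301 = 1.71614 m along the plane.
The resultant acts 0.424413 + 0.0417301 = 0.466143 m (along the plate) below the hinge at the top edge, so the moment about the hinge is M = F × 0.466143 = 21.106 × 0.466143 = 9.83841 kN·m.
A normal force at the bottom, 1 m from the hinge, must supply this moment: P = 9.83841/1 = 9.83841 kN.

P ≈ 10 kN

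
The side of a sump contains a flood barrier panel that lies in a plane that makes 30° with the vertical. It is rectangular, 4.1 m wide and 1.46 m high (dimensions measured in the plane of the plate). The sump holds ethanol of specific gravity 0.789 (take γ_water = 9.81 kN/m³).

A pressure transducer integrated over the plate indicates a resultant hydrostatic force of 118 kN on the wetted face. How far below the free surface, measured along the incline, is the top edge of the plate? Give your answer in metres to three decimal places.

γ = 0.789 × 9.81 = 7.74009 kN/m³.
A = 4.1 × 1.46 = 5.986 m².
From F = γ·h_c·A, the centroid depth is h_c = 118/(7.74009 × 5.986) = 2.54683 m.
The plate makes 30° with the vertical, i.e. θ = 90° − 30° = 60° to the horizontal. Measuring y along the incline from the free-surface line, vertical depth h = y·sinθ with sinθ = 0.866025.
Along the incline, y_c = h_c/sinθ = 2.54683/0.866025 = 2.94083 m.
The centroid lies 1.46/2 = 0.73 m below the top edge, so the top edge sits at y_top = 2.94083 − 0.73 = 2.21083 m along the incline.

y_top ≈ 2.211 m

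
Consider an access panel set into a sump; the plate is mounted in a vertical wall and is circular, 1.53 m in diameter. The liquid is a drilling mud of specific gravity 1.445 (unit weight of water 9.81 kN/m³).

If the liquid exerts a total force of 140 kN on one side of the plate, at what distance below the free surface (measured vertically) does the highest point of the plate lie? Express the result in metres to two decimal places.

d_top ≈ 4.61 m

γ = 1.445 × 9.81 = 14.17545 kN/m³.
A = π(0.765)² = 1.83854 m².
From F = γ·h_c·A, the centroid depth is h_c = 140/(14.17545 × 1.83854) = 5.37178 m.
The centroid is at the centre, 0.765 m below the top of the plate, so the highest point sits at h_top = 5.37178 − 0.765 = 4.60678 m below the surface.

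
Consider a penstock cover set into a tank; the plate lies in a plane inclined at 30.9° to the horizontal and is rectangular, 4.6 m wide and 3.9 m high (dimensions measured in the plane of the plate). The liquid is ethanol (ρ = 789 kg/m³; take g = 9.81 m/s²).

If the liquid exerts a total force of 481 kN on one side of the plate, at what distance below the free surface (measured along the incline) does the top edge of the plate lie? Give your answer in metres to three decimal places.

y_top ≈ 4.795 m

γ = ρg = 789 × 9.81 / 1000 = 7.74009 kN/m³.
A = 4.6 × 3.9 = 17.94 m².
From F = γ·h_c·A, the centroid depth is h_c = 481/(7.74009 × 17.94) = 3.46399 m.
Let θ = 30.9° be the plate's angle to the horizontal; measure y along the incline from where the plane meets the free surface. Vertical depth h = y·sinθ with sinθ = 0.513541.
Along the incline, y_c = h_c/sinθ = 3.46399/0.513541 = 6.7453 m.
The centroid lies 3.9/2 = 1.95 m below the top edge, so the top edge sits at y_top = 6.7453 − 1.95 = 4.7953 m along the incline.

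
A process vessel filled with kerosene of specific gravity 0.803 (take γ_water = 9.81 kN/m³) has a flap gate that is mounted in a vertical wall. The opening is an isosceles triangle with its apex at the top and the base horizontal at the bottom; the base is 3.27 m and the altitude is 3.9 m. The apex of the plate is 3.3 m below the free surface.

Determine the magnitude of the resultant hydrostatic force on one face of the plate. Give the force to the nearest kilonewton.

γ = 0.803 × 9.81 = 7.87743 kN/m³.
With the apex up, the centroid sits 2h/3 = 2 × 3.9/3 = 2.6 m below the apex, so the centroid depth is h_c = 3.3 + 2.6 = 5.9 m.
A = ½ × 3.27 × 3.9 = 6.3765 m².
Resultant F = γ·h_c·A = 7.87743 × 5.9 × 6.3765 = 296.36 kN.

F ≈ 296 kN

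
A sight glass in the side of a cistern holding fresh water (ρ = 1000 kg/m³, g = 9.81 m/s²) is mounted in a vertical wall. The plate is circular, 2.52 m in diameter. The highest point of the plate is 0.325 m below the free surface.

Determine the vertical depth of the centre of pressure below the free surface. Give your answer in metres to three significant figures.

h_p = 1.84 m

γ = ρg = 1000 × 9.81 = 9810 N/m³ = 9.81 kN/m³.
The centroid is at the centre, 1.26 m below the top of the plate, so the centroid depth is h_c = 0.325 + 1.26 = 1.585 m.
A = π(1.26)² = 4.98759 m².
Resultant F = γ·h_c·A = 9.81 × 1.585 × 4.98759 = 77.5513 kN.
I_c = πr⁴/4 = π × 1.26⁴/4 = 1.97958 m⁴.
Centre of pressure: y_p = y_c + I_c/(y_c·A) = 1.585 + 1.97958/(1.585 × 4.98759) = 1.585 + 0.250411 = 1.83541 m along the plane.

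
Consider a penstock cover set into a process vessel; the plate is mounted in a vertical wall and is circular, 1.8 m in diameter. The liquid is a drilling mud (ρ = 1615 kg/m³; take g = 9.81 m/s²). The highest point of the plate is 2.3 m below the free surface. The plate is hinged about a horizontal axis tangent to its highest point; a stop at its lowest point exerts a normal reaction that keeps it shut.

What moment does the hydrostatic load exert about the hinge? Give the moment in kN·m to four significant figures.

γ = ρg = 1615 × 9.81 / 1000 = 15.84315 kN/m³.
The centroid is at the centre, 0.9 m below the top of the plate, so the centroid depth is h_c = 2.3 + 0.9 = 3.2 m.
A = π(0.9)² = 2.54469 m².
Resultant F = γ·h_c·A = 15.84315 × 3.2 × 2.54469 = 129.011 kN.
I_c = πr⁴/4 = π × 0.9⁴/4 = 0.5153 m⁴.
Centre of pressure: y_p = y_c + I_c/(y_c·A) = 3.2 + 0.5153/(3.2 × 2.54469) = 3.2 + 0.0632813 = 3.26328 m along the plane.
The resultant acts 0.9 + 0.0632813 = 0.963281 m (along the plate) below the hinge at the top edge, so the moment about the hinge is M = F × 0.963281 = 129.011 × 0.963281 = 124.274 kN·m.

M ≈ 124.3 kN·m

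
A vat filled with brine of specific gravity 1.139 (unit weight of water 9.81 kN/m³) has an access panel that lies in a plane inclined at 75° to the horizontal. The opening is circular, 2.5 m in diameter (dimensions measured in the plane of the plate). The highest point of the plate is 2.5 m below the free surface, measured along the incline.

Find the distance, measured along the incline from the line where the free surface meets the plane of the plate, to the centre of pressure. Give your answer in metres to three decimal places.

γ = 1.139 × 9.81 = 11.17359 kN/m³.
Let θ = 75° be the plate's angle to the horizontal; measure y along the incline from where the plane meets the free surface. Vertical depth h = y·sinθ with sinθ = 0.965926.
The centroid is at the centre, 1.25 m below the top of the plate, so y_c = 2.5 + 1.25 = 3.75 m and h_c = 3.75 × 0.965926 = 3.62222 m.
A = π(1.25)² = 4.90874 m².
Resultant F = γ·h_c·A = 11.17359 × 3.62222 × 4.90874 = 198.672 kN.
I_c = πr⁴/4 = π × 1.25⁴/4 = 1.91748 m⁴.
Centre of pressure: y_p = y_c + I_c/(y_c·A) = 3.75 + 1.91748/(3.75 × 4.90874) = 3.75 + 0.104167 = 3.85417 m along the plane.

y_p = 3.854 m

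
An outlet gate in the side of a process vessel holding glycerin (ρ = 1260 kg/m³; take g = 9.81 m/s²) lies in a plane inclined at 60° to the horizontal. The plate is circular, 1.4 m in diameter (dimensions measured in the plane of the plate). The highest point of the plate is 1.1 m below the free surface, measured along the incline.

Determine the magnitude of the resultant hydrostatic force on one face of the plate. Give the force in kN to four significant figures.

γ = ρg = 1260 × 9.81 / 1000 = 12.3606 kN/m³.
Let θ = 60° be the plate's angle to the horizontal; measure y along the incline from where the plane meets the free surface. Vertical depth h = y·sinθ with sinθ = 0.866025.
The centroid is at the centre, 0.7 m below the top of the plate, so y_c = 1.1 + 0.7 = 1.8 m and h_c = 1.8 × 0.866025 = 1.55885 m.
A = π(0.7)² = 1.53938 m².
Resultant F = γ·h_c·A = 12.3606 × 1.55885 × 1.53938 = 29.6613 kN.

F ≈ 29.66 kN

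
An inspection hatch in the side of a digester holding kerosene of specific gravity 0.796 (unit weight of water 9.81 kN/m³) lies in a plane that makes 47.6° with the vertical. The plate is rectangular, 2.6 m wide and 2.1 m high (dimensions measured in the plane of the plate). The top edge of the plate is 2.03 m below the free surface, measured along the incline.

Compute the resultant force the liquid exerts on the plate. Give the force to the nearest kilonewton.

γ = 0.796 × 9.81 = 7.80876 kN/m³.
The plate makes 47.6° with the vertical, i.e. θ = 90° − 47.6° = 42.4° to the horizontal. Measuring y along the incline from the free-surface line, vertical depth h = y·sinθ with sinθ = 0.674302.
The centroid lies 2.1/2 = 1.05 m below the top edge, so y_c = 2.03 + 1.05 = 3.08 m and h_c = 3.08 × 0.674302 = 2.07685 m.
A = 2.6 × 2.1 = 5.46 m².
Resultant F = γ·h_c·A = 7.80876 × 2.07685 × 5.46 = 88.5482 kN.

F ≈ 89 kN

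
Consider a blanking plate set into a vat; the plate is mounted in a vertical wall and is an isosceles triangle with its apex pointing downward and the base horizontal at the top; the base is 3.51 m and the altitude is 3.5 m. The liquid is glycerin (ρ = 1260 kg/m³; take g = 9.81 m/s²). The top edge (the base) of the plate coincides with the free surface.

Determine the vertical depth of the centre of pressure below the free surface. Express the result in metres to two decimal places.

h_p = 1.75 m

γ = ρg = 1260 × 9.81 / 1000 = 12.3606 kN/m³.
With the apex down, the centroid sits h/3 = 3.5/3 = 1.16667 m below the base (the top edge), so the centroid depth is h_c = 1.16667 m.
A = ½ × 3.51 × 3.5 = 6.1425 m².
Resultant F = γ·h_c·A = 12.3606 × 1.16667 × 6.1425 = 88.5794 kN.
I_c = b·h³/36 = 3.51 × 3.5³/36 = 4.18031 m⁴.
Centre of pressure: y_p = y_c + I_c/(y_c·A) = 1.16667 + 4.18031/(1.16667 × 6.1425) = 1.16667 + 0.583331 = 1.75 m along the plane.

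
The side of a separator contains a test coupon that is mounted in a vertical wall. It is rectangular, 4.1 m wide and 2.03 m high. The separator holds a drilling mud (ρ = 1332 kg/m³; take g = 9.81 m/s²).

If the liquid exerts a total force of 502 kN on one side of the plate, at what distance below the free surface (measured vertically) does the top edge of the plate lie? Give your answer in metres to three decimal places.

γ = ρg = 1332 × 9.81 / 1000 = 13.06692 kN/m³.
A = 4.1 × 2.03 = 8.323 m².
From F = γ·h_c·A, the centroid depth is h_c = 502/(13.06692 × 8.323) = 4.61584 m.
The centroid lies 2.03/2 = 1.015 m below the top edge, so the top edge sits at h_top = 4.61584 − 1.015 = 3.60084 m below the surface.

d_top ≈ 3.601 m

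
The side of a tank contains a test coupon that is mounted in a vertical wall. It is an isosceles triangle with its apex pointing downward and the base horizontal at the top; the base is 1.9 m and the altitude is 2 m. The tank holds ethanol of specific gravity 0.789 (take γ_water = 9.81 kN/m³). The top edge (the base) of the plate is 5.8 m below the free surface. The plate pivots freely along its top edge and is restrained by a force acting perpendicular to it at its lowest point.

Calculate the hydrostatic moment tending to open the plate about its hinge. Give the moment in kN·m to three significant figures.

γ = 0.789 × 9.81 = 7.74009 kN/m³.
With the apex down, the centroid sits h/3 = 2/3 = 0.666667 m below the base (the top edge), so the centroid depth is h_c = 5.8 + 0.666667 = 6.46667 m.
A = ½ × 1.9 × 2 = 1.9 m².
Resultant F = γ·h_c·A = 7.74009 × 6.46667 × 1.9 = 95.1 kN.
I_c = b·h³/36 = 1.9 × 2³/36 = 0.422222 m⁴.
Centre of pressure: y_p = y_c + I_c/(y_c·A) = 6.46667 + 0.422222/(6.46667 × 1.9) = 6.46667 + 0.0343642 = 6.50103 m along the plane.
The resultant acts 0.666667 + 0.0343642 = 0.701031 m (along the plate) below the hinge at the top edge, so the moment about the hinge is M = F × 0.701031 = 95.1 × 0.701031 = 66.668 kN·m.

M ≈ 66.7 kN·m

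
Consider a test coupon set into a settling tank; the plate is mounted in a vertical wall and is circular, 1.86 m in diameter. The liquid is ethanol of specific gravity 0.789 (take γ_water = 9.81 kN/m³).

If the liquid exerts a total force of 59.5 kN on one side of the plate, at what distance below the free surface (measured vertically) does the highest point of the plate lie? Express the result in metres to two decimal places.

γ = 0.789 × 9.81 = 7.74009 kN/m³.
A = π(0.93)² = 2.71716 m².
From F = γ·h_c·A, the centroid depth is h_c = 59.5/(7.74009 × 2.71716) = 2.82915 m.
The centroid is at the centre, 0.93 m below the top of the plate, so the highest point sits at h_top = 2.82915 − 0.93 = 1.89915 m below the surface.

d_top ≈ 1.90 m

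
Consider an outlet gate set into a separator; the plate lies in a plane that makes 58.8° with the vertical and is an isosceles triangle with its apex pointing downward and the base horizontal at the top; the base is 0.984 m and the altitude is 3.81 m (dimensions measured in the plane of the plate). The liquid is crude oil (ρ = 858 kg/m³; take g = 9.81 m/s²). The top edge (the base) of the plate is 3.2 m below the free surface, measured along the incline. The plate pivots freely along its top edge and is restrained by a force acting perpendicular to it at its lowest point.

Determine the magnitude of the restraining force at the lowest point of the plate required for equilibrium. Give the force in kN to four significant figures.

P ≈ 13.91 kN

γ = ρg = 858 × 9.81 / 1000 = 8.41698 kN/m³.
The plate makes 58.8° with the vertical, i.e. θ = 90° − 58.8° = 31.2° to the horizontal. Measuring y along the incline from the free-surface line, vertical depth h = y·sinθ with sinθ = 0.518027.
With the apex down, the centroid sits h/3 = 3.81/3 = 1.27 m below the base (the top edge), so y_c = 3.2 + 1.27 = 4.47 m and h_c = 4.47 × 0.518027 = 2.31558 m.
A = ½ × 0.984 × 3.81 = 1.87452 m².
Resultant F = γ·h_c·A = 8.41698 × 2.31558 × 1.87452 = 36.5348 kN.
I_c = b·h³/36 = 0.984 × 3.81³/36 = 1.51171 m⁴.
Centre of pressure: y_p = y_c + I_c/(y_c·A) = 4.47 + 1.51171/(4.47 × 1.87452) = 4.47 + 0.180414 = 4.65041 m along the plane.
The resultant acts 1.27 + 0.180414 = 1.45041 m (along the plate) below the hinge at the top edge, so the moment about the hinge is M = F × 1.45041 = 36.5348 × 1.45041 = 52.9904 kN·m.
A normal force at the bottom, 3.81 m from the hinge, must supply this moment: P = 52.9904/3.81 = 13.9082 kN.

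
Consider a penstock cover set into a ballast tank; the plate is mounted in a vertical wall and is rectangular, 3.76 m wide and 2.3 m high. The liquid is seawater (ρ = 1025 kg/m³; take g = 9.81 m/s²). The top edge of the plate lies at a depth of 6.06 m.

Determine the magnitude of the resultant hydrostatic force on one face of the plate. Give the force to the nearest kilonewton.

γ = ρg = 1025 × 9.81 / 1000 = 10.05525 kN/m³.
The centroid lies 2.3/2 = 1.15 m below the top edge, so the centroid depth is h_c = 6.06 + 1.15 = 7.21 m.
A = 3.76 × 2.3 = 8.648 m².
Resultant F = γ·h_c·A = 10.05525 × 7.21 × 8.648 = 626.966 kN.

F ≈ 627 kN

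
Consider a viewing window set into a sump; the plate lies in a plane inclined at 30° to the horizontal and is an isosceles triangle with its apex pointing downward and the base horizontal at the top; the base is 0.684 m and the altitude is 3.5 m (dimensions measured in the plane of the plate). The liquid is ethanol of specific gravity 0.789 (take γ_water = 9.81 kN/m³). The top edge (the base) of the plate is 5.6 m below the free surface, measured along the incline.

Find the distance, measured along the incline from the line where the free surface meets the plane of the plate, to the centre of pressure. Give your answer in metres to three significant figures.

y_p = 6.87 m

γ = 0.789 × 9.81 = 7.74009 kN/m³.
Let θ = 30° be the plate's angle to the horizontal; measure y along the incline from where the plane meets the free surface. Vertical depth h = y·sinθ with sinθ = 0.500000.
With the apex down, the centroid sits h/3 = 3.5/3 = 1.16667 m below the base (the top edge), so y_c = 5.6 + 1.16667 = 6.76667 m and h_c = 6.76667 × 0.500000 = 3.38334 m.
A = ½ × 0.684 × 3.5 = 1.197 m².
Resultant F = γ·h_c·A = 7.74009 × 3.38334 × 1.197 = 31.3463 kN.
I_c = b·h³/36 = 0.684 × 3.5³/36 = 0.814625 m⁴.
Centre of pressure: y_p = y_c + I_c/(y_c·A) = 6.76667 + 0.814625/(6.76667 × 1.197) = 6.76667 + 0.100575 = 6.86725 m along the plane.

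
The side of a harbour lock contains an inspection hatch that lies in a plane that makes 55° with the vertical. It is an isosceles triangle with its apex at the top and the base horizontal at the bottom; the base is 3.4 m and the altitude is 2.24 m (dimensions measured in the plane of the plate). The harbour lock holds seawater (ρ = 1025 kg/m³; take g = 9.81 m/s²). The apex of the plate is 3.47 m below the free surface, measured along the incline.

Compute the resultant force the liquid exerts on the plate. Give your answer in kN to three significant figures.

γ = ρg = 1025 × 9.81 / 1000 = 10.05525 kN/m³.
The plate makes 55° with the vertical, i.e. θ = 90° − 55° = 35° to the horizontal. Measuring y along the incline from the free-surface line, vertical depth h = y·sinθ with sinθ = 0.573576.
With the apex up, the centroid sits 2h/3 = 2 × 2.24/3 = 1.49333 m below the apex, so y_c = 3.47 + 1.49333 = 4.96333 m and h_c = 4.96333 × 0.573576 = 2.84685 m.
A = ½ × 3.4 × 2.24 = 3.808 m².
Resultant F = γ·h_c·A = 10.05525 × 2.84685 × 3.808 = 109.007 kN.

F ≈ 109 kN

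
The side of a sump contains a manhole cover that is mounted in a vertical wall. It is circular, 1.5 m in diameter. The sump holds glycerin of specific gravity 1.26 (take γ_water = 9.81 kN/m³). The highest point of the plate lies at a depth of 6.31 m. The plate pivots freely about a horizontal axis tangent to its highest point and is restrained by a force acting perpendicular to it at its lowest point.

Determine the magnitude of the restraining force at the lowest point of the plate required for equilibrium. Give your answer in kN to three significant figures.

γ = 1.26 × 9.81 = 12.3606 kN/m³.
The centroid is at the centre, 0.75 m below the top of the plate, so the centroid depth is h_c = 6.31 + 0.75 = 7.06 m.
A = π(0.75)² = 1.76715 m².
Resultant F = γ·h_c·A = 12.3606 × 7.06 × 1.76715 = 154.212 kN.
I_c = πr⁴/4 = π × 0.75⁴/4 = 0.248505 m⁴.
Centre of pressure: y_p = y_c + I_c/(y_c·A) = 7.06 + 0.248505/(7.06 × 1.76715) = 7.06 + 0.0199185 = 7.07992 m along the plane.
The resultant acts 0.75 + 0.0199185 = 0.769918 m (along the plate) below the hinge at the top edge, so the moment about the hinge is M = F × 0.769918 = 154.212 × 0.769918 = 118.731 kN·m.
A normal force at the bottom, 1.5 m from the hinge, must supply this moment: P = 118.731/1.5 = 79.154 kN.

P ≈ 79.2 kN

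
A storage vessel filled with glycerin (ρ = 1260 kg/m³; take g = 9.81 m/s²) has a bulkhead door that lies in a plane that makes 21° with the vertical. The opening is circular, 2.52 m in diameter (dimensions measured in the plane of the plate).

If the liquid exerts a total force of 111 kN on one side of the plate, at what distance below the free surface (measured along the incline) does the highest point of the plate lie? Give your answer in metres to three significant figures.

y_top ≈ 0.669 m

γ = ρg = 1260 × 9.81 / 1000 = 12.3606 kN/m³.
A = π(1.26)² = 4.98759 m².
From F = γ·h_c·A, the centroid depth is h_c = 111/(12.3606 × 4.98759) = 1.8005 m.
The plate makes 21° with the vertical, i.e. θ = 90° − 21° = 69° to the horizontal. Measuring y along the incline from the free-surface line, vertical depth h = y·sinθ with sinθ = 0.933580.
Along the incline, y_c = h_c/sinθ = 1.8005/0.933580 = 1.9286 m.
The centroid is at the centre, 1.26 m below the top of the plate, so the highest point sits at y_top = 1.9286 − 1.26 = 0.6686 m along the incline.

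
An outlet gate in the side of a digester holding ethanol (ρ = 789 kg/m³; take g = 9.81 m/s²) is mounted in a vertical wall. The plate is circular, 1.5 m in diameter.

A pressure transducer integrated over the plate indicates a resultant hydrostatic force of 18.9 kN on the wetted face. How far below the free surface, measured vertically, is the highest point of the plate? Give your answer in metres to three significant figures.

d_top ≈ 0.632 m

γ = ρg = 789 × 9.81 / 1000 = 7.74009 kN/m³.
A = π(0.75)² = 1.76715 m².
From F = γ·h_c·A, the centroid depth is h_c = 18.9/(7.74009 × 1.76715) = 1.38179 m.
The centroid is at the centre, 0.75 m below the top of the plate, so the highest point sits at h_top = 1.38179 − 0.75 = 0.63179 m below the surface.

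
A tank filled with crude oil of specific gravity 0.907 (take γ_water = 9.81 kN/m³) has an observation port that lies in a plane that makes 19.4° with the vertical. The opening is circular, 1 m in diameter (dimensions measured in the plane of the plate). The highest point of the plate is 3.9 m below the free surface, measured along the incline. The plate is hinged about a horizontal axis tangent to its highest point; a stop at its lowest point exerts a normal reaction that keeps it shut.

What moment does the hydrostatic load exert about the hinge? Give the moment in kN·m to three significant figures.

M ≈ 14.9 kN·m

γ = 0.907 × 9.81 = 8.89767 kN/m³.
The plate makes 19.4° with the vertical, i.e. θ = 90° − 19.4° = 70.6° to the horizontal. Measuring y along the incline from the free-surface line, vertical depth h = y·sinθ with sinθ = 0.943223.
The centroid is at the centre, 0.5 m below the top of the plate, so y_c = 3.9 + 0.5 = 4.4 m and h_c = 4.4 × 0.943223 = 4.15018 m.
A = π(0.5)² = 0.785398 m².
Resultant F = γ·h_c·A = 8.89767 × 4.15018 × 0.785398 = 29.0023 kN.
I_c = πr⁴/4 = π × 0.5⁴/4 = 0.0490874 m⁴.
Centre of pressure: y_p = y_c + I_c/(y_c·A) = 4.4 + 0.0490874/(4.4 × 0.785398) = 4.4 + 0.0142046 = 4.4142 m along the plane.
The resultant acts 0.5 + 0.0142046 = 0.514205 m (along the plate) below the hinge at the top edge, so the moment about the hinge is M = F × 0.514205 = 29.0023 × 0.514205 = 14.9131 kN·m.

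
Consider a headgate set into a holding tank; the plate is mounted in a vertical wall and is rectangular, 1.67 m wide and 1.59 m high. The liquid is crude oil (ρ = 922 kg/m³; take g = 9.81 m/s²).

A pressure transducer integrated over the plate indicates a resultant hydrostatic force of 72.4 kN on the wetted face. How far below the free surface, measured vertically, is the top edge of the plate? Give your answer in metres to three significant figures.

d_top ≈ 2.22 m

γ = ρg = 922 × 9.81 / 1000 = 9.04482 kN/m³.
A = 1.67 × 1.59 = 2.6553 m².
From F = γ·h_c·A, the centroid depth is h_c = 72.4/(9.04482 × 2.6553) = 3.01457 m.
The centroid lies 1.59/2 = 0.795 m below the top edge, so the top edge sits at h_top = 3.01457 − 0.795 = 2.21957 m below the surface.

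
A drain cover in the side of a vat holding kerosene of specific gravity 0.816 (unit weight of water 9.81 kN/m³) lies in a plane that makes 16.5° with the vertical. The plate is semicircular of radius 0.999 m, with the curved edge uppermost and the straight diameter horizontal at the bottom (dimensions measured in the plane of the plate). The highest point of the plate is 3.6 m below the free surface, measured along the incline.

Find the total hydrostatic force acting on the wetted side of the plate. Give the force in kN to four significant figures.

γ = 0.816 × 9.81 = 8.00496 kN/m³.
The plate makes 16.5° with the vertical, i.e. θ = 90° − 16.5° = 73.5° to the horizontal. Measuring y along the incline from the free-surface line, vertical depth h = y·sinθ with sinθ = 0.958820.
The centroid lies 4r/(3π) = 0.423989 m above the diameter, so r − 4r/(3π) = 0.999 − 0.423989 = 0.575011 m below the topmost point, so y_c = 3.6 + 0.575011 = 4.17501 m and h_c = 4.17501 × 0.958820 = 4.00308 m.
A = πr²/2 = π × 0.999²/2 = 1.56766 m².
Resultant F = γ·h_c·A = 8.00496 × 4.00308 × 1.56766 = 50.2349 kN.

F ≈ 50.23 kN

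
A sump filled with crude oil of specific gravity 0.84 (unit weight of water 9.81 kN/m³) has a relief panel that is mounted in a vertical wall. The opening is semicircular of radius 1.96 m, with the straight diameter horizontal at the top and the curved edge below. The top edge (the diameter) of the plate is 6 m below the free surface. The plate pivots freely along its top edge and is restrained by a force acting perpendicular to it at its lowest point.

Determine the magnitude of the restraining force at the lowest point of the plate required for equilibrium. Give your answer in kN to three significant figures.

γ = 0.84 × 9.81 = 8.2404 kN/m³.
The centroid of a semicircle lies 4r/(3π) = 0.83185 m from the diameter, here below the top edge, so the centroid depth is h_c = 6 + 0.83185 = 6.83185 m.
A = πr²/2 = π × 1.96²/2 = 6.03437 m².
Resultant F = γ·h_c·A = 8.2404 × 6.83185 × 6.03437 = 339.718 kN.
I_c = (π/8 − 8/(9π))·r⁴ = 0.109757 × 1.96⁴ = 1.61978 m⁴.
Centre of pressure: y_p = y_c + I_c/(y_c·A) = 6.83185 + 1.61978/(6.83185 × 6.03437) = 6.83185 + 0.0392903 = 6.87114 m along the plane.
The resultant acts 0.83185 + 0.0392903 = 0.87114 m (along the plate) below the hinge at the top edge, so the moment about the hinge is M = F × 0.87114 = 339.718 × 0.87114 = 295.942 kN·m.
A normal force at the bottom, 1.96 m from the hinge, must supply this moment: P = 295.942/1.96 = 150.991 kN.

P ≈ 151 kN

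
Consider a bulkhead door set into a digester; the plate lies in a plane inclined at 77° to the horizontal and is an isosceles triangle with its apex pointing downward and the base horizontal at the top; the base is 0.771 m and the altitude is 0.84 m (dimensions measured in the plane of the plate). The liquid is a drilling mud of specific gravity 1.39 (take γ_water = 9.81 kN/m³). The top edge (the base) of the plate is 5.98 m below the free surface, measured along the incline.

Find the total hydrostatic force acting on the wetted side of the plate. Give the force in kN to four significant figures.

F ≈ 26.93 kN

γ = 1.39 × 9.81 = 13.6359 kN/m³.
Let θ = 77° be the plate's angle to the horizontal; measure y along the incline from where the plane meets the free surface. Vertical depth h = y·sinθ with sinθ = 0.974370.
With the apex down, the centroid sits h/3 = 0.84/3 = 0.28 m below the base (the top edge), so y_c = 5.98 + 0.28 = 6.26 m and h_c = 6.26 × 0.974370 = 6.09956 m.
A = ½ × 0.771 × 0.84 = 0.32382 m².
Resultant F = γ·h_c·A = 13.6359 × 6.09956 × 0.32382 = 26.9331 kN.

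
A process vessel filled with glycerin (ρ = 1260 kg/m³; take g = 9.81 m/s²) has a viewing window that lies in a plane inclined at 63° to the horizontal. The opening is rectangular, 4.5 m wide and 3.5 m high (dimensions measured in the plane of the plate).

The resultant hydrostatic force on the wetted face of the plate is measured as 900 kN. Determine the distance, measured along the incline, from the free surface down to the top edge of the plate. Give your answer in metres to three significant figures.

γ = ρg = 1260 × 9.81 / 1000 = 12.3606 kN/m³.
A = 4.5 × 3.5 = 15.75 m².
From F = γ·h_c·A, the centroid depth is h_c = 900/(12.3606 × 15.75) = 4.62298 m.
Let θ = 63° be the plate's angle to the horizontal; measure y along the incline from where the plane meets the free surface. Vertical depth h = y·sinθ with sinθ = 0.891007.
Along the incline, y_c = h_c/sinθ = 4.62298/0.891007 = 5.18849 m.
The centroid lies 3.5/2 = 1.75 m below the top edge, so the top edge sits at y_top = 5.18849 − 1.75 = 3.43849 m along the incline.

y_top ≈ 3.44 m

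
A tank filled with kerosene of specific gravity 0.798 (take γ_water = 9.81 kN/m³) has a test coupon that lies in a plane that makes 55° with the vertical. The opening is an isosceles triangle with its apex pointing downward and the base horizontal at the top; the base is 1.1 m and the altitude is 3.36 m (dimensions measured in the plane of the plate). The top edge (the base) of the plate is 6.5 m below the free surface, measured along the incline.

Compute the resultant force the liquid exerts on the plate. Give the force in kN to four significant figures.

γ = 0.798 × 9.81 = 7.82838 kN/m³.
The plate makes 55° with the vertical, i.e. θ = 90° − 55° = 35° to the horizontal. Measuring y along the incline from the free-surface line, vertical depth h = y·sinθ with sinθ = 0.573576.
With the apex down, the centroid sits h/3 = 3.36/3 = 1.12 m below the base (the top edge), so y_c = 6.5 + 1.12 = 7.62 m and h_c = 7.62 × 0.573576 = 4.37065 m.
A = ½ × 1.1 × 3.36 = 1.848 m².
Resultant F = γ·h_c·A = 7.82838 × 4.37065 × 1.848 = 63.2295 kN.

F ≈ 63.23 kN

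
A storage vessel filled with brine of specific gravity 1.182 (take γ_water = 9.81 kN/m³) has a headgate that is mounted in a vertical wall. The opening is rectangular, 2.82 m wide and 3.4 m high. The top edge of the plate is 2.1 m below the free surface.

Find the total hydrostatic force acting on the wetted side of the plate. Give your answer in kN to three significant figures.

γ = 1.182 × 9.81 = 11.59542 kN/m³.
The centroid lies 3.4/2 = 1.7 m below the top edge, so the centroid depth is h_c = 2.1 + 1.7 = 3.8 m.
A = 2.82 × 3.4 = 9.588 m².
Resultant F = γ·h_c·A = 11.59542 × 3.8 × 9.588 = 422.472 kN.

F ≈ 422 kN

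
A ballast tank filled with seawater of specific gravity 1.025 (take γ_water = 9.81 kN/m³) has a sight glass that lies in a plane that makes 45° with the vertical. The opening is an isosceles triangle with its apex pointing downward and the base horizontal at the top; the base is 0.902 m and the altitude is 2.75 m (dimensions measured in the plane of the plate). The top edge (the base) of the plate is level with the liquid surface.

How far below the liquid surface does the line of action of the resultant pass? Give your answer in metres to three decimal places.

h_p = 0.972 m

γ = 1.025 × 9.81 = 10.05525 kN/m³.
The plate makes 45° with the vertical, i.e. θ = 90° − 45° = 45° to the horizontal. Measuring y along the incline from the free-surface line, vertical depth h = y·sinθ with sinθ = 0.707107.
With the apex down, the centroid sits h/3 = 2.75/3 = 0.916667 m below the base (the top edge), so y_c = 0.916667 m and h_c = 0.916667 × 0.707107 = 0.648182 m.
A = ½ × 0.902 × 2.75 = 1.24025 m².
Resultant F = γ·h_c·A = 10.05525 × 0.648182 × 1.24025 = 8.08349 kN.
I_c = b·h³/36 = 0.902 × 2.75³/36 = 0.521077 m⁴.
Centre of pressure: y_p = y_c + I_c/(y_c·A) = 0.916667 + 0.521077/(0.916667 × 1.24025) = 0.916667 + 0.458333 = 1.375 m along the plane.
Vertically, h_p = y_p·sinθ = 1.375 × 0.707107 = 0.972272 m.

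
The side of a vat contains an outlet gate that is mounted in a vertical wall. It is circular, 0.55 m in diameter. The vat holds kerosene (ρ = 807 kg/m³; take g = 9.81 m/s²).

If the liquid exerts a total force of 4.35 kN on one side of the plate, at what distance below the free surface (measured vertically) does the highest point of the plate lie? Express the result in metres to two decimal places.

γ = ρg = 807 × 9.81 / 1000 = 7.91667 kN/m³.
A = π(0.275)² = 0.237583 m².
From F = γ·h_c·A, the centroid depth is h_c = 4.35/(7.91667 × 0.237583) = 2.31276 m.
The centroid is at the centre, 0.275 m below the top of the plate, so the highest point sits at h_top = 2.31276 − 0.275 = 2.03776 m below the surface.

d_top ≈ 2.04 m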